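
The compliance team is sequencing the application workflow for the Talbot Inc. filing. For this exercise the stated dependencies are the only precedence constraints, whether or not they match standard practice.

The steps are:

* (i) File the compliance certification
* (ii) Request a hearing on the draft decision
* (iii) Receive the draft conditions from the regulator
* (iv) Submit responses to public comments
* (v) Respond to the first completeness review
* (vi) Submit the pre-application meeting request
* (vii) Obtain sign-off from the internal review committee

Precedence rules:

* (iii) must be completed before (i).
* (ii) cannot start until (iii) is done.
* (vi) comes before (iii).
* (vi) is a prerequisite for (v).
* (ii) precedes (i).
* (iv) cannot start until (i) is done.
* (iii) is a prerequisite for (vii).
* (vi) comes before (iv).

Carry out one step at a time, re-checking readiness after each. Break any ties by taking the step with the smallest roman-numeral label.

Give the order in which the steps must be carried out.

(vi), (iii), (ii), (i), (iv), (v), (vii)

(vi) has no prerequisites → (vi) first.
(iii) and (v) are both available; (iii) has the earlier label → (iii).
(ii) and (vii) now also ready, so the ready set is {(ii), (v), (vii)}; (ii) has the earlier label → (ii).
(i) now also ready, so the ready set is {(i), (v), (vii)}; (i) has the earlier label → (i).
(iv) now also ready, so the ready set is {(iv), (v), (vii)}; (iv) has the earlier label → (iv).
Now (v) and (vii) have their prerequisites met. (v) has the earlier label, so (v) next.
(vii) is the only step now ready → (vii).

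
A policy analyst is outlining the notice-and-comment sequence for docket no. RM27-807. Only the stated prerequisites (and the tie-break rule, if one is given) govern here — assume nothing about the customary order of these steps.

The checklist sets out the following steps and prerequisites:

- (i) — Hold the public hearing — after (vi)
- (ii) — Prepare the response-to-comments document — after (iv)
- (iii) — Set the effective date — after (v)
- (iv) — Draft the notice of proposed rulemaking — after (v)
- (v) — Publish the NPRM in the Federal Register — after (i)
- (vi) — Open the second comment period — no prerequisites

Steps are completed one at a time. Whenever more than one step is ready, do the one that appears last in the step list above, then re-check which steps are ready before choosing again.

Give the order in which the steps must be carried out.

Only (vi) has no prerequisites, so it is first.
Next only (i) has its prerequisites met → (i).
(v) needed (i), now all done → (v).
(iv) and (iii) are both available; (iv) is listed later → (iv).
Ready: (iii) and (ii). (iii) is listed later → (iii).
(ii) is the only step now ready → (ii).

(vi) (i) (v) (iv) (iii) (ii)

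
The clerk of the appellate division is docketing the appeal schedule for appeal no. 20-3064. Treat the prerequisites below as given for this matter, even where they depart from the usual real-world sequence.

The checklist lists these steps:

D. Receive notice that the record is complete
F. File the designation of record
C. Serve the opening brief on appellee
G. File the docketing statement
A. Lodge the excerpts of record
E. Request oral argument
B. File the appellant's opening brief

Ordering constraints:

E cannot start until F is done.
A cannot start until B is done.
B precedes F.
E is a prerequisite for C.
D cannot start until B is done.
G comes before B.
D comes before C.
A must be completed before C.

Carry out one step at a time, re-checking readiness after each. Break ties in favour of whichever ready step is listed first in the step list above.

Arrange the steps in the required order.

G, B, D, F, A, E, C

Only G has no prerequisites, so it is first.
B needed G, now all done → B.
D, F and A are all available; D is listed earlier → D.
F and A are both available; F is listed earlier → F.
E now also ready, so the ready set is {A, E}; A is listed earlier → A.
That leaves E as the only ready step → E.
C needed D, A and E, now all done → C.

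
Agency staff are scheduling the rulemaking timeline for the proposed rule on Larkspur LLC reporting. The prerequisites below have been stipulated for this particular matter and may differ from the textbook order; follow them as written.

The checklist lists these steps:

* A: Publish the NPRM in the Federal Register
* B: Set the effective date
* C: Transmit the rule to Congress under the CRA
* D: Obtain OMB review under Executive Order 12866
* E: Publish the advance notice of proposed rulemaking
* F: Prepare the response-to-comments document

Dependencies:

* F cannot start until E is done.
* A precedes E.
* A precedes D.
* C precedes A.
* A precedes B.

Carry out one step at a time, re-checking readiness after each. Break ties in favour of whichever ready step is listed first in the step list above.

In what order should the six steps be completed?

C is the only step with nothing outstanding, so it goes first.
A needed C, now all done → A.
Ready: B, D and E. B is listed earlier → B.
D and E are both available; D is listed earlier → D.
Next only E has its prerequisites met → E.
F is the only step now ready → F.

C, A, B, D, E, F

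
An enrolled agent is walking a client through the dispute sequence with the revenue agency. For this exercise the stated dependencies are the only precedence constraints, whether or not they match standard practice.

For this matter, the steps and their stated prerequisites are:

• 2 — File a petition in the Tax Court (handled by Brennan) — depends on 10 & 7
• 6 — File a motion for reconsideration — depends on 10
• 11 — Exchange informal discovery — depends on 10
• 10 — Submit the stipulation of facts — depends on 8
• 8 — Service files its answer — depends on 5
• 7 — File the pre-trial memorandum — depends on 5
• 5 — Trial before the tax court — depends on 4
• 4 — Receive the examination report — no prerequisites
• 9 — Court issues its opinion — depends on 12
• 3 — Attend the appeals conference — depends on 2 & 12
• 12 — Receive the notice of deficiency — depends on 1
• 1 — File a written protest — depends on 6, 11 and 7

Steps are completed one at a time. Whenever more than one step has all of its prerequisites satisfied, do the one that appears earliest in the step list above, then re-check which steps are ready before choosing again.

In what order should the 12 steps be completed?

4 5 8 10 6 11 7 2 1 12 9 3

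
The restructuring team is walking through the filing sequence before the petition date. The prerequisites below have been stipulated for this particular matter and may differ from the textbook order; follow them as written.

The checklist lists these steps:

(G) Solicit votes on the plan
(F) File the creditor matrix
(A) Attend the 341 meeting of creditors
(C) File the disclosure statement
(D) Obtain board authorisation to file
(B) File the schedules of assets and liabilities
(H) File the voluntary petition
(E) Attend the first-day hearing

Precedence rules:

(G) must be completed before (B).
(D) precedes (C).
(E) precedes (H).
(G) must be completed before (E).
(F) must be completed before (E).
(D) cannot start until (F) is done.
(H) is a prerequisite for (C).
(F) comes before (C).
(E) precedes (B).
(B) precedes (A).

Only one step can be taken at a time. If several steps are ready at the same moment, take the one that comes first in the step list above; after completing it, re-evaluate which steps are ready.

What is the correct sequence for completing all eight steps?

Nothing is required for (G) and (F). (G) is listed earlier → (G) first.
Next only (F) has its prerequisites met → (F).
(D) and (E) are both available; (D) is listed earlier → (D).
(E) needed (G) and (F), now all done → (E).
Ready: (B) and (H). (B) is listed earlier → (B).
(A) now also ready, so the ready set is {(A), (H)}; (A) is listed earlier → (A).
Next only (H) has its prerequisites met → (H).
(C) is the only step now ready → (C).

(G), (F), (D), (E), (B), (A), (H), (C)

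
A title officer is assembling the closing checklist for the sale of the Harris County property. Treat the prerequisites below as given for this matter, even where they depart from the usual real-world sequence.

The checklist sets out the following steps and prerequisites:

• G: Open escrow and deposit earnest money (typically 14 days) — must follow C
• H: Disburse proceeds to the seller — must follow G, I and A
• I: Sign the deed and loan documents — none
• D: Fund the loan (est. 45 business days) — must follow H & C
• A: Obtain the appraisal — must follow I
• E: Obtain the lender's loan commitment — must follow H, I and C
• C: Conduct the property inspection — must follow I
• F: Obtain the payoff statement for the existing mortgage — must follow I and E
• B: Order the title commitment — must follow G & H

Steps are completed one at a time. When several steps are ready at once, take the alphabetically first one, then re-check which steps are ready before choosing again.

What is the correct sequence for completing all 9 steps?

I, A, C, G, H, B, D, E, F

I has no prerequisites → I first.
Ready: A and C. A has the earlier label → A.
C needed I, now all done → C.
G is the only step now ready → G.
H is the only step now ready → H.
Now B, D and E have their prerequisites met. B has the earlier label, so B next.
Ready: D and E. D has the earlier label → D.
E needed C, H and I, now all done → E.
F needed E and I, now all done → F.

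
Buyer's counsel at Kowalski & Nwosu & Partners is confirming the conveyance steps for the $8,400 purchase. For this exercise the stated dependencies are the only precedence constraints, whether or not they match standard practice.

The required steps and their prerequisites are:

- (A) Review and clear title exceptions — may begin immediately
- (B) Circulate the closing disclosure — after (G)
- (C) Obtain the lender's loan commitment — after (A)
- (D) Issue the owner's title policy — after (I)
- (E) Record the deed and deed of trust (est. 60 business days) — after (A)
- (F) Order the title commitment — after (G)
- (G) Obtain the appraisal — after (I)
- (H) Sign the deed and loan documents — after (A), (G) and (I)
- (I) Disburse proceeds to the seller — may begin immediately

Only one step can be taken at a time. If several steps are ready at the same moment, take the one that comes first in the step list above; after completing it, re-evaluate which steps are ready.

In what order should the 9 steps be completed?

(A) and (I) have no prerequisites; (A) is listed earlier, so (A) is first.
Ready: (C), (E) and (I). (C) is listed earlier → (C).
Now (E) and (I) have their prerequisites met. (E) is listed earlier, so (E) next.
Next only (I) has its prerequisites met → (I).
Now (D) and (G) have their prerequisites met. (D) is listed earlier, so (D) next.
(G) needed (I), now all done → (G).
Ready: (B), (F) and (H). (B) is listed earlier → (B).
Now (F) and (H) have their prerequisites met. (F) is listed earlier, so (F) next.
Next only (H) has its prerequisites met → (H).

(A) (C) (E) (I) (D) (G) (B) (F) (H)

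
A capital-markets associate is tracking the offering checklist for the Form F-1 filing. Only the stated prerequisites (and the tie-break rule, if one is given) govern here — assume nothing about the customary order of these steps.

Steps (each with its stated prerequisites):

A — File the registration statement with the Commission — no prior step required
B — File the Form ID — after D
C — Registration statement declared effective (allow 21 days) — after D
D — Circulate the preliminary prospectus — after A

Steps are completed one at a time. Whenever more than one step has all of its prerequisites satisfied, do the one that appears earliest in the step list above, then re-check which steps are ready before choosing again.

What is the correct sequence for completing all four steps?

A → D → B → C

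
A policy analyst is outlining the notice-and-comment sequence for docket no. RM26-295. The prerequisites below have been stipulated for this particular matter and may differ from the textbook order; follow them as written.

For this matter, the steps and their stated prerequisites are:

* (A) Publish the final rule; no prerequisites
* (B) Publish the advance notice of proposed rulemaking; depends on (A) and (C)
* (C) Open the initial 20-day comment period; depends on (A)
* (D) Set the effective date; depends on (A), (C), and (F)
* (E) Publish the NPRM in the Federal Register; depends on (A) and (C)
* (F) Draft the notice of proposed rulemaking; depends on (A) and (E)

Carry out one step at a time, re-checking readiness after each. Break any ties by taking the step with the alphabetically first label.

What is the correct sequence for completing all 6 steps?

(A) → (C) → (B) → (E) → (F) → (D)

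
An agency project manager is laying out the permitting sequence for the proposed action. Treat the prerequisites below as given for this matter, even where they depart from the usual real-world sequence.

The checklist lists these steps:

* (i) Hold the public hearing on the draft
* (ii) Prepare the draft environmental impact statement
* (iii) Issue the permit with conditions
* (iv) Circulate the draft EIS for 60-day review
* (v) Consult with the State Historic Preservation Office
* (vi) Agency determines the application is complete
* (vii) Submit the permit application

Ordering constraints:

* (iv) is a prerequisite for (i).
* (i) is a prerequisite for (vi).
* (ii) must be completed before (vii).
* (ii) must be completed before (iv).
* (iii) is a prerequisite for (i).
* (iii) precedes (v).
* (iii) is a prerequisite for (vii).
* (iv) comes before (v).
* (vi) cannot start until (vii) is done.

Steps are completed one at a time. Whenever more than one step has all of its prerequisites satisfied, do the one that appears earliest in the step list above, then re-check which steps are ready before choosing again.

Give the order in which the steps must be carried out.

(ii) → (iii) → (iv) → (i) → (v) → (vii) → (vi)

Nothing is required for (ii) and (iii). (ii) is listed earlier → (ii) first.
(iv) now also ready, so the ready set is {(iii), (iv)}; (iii) is listed earlier → (iii).
(vii) now also ready, so the ready set is {(iv), (vii)}; (iv) is listed earlier → (iv).
(i) and (v) now also ready, so the ready set is {(i), (v), (vii)}; (i) is listed earlier → (i).
Ready: (v) and (vii). (v) is listed earlier → (v).
(vii) needed (ii) and (iii), now all done → (vii).
That leaves (vi) as the only ready step → (vi).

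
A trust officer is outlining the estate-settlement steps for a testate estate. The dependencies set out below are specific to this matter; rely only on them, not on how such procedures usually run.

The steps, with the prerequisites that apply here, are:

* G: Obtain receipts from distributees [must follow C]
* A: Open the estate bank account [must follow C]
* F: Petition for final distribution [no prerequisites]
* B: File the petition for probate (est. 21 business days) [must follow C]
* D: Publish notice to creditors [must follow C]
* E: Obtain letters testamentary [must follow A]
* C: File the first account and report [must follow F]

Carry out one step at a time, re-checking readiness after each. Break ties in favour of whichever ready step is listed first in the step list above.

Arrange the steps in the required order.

F has no prerequisites → F first.
C needed F, now all done → C.
Now G, A, B and D have their prerequisites met. G is listed earlier, so G next.
Ready: A, B and D. A is listed earlier → A.
E now also ready, so the ready set is {B, D, E}; B is listed earlier → B.
D and E are both available; D is listed earlier → D.
That leaves E as the only ready step → E.

F, C, G, A, B, D, E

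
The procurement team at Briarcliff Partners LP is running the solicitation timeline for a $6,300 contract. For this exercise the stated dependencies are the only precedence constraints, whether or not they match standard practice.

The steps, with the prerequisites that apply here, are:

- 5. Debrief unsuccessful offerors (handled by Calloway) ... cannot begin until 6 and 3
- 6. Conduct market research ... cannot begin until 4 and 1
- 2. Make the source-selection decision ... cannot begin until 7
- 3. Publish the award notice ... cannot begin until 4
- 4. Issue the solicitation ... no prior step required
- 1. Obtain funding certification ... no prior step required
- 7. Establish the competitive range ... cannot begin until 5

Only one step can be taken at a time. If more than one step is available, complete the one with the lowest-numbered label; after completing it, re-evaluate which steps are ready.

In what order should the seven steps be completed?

1 → 4 → 3 → 6 → 5 → 7 → 2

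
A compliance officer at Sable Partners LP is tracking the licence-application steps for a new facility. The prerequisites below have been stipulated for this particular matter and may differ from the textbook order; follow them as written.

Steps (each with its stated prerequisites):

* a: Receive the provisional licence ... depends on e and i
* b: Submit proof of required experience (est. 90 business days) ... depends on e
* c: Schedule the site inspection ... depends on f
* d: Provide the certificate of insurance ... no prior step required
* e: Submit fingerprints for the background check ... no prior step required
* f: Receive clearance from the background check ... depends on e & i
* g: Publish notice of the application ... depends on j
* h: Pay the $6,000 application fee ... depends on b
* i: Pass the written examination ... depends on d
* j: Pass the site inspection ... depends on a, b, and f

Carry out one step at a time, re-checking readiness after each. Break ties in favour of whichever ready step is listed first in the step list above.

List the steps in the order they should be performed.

d e b h i a f c j g

d and e have no prerequisites; d is listed earlier, so d is first.
i now also ready, so the ready set is {e, i}; e is listed earlier → e.
Now b and i have their prerequisites met. b is listed earlier, so b next.
h now also ready, so the ready set is {h, i}; h is listed earlier → h.
That leaves i as the only ready step → i.
Ready: a and f. a is listed earlier → a.
Next only f has its prerequisites met → f.
c and j are both available; c is listed earlier → c.
That leaves j as the only ready step → j.
That leaves g as the only ready step → g.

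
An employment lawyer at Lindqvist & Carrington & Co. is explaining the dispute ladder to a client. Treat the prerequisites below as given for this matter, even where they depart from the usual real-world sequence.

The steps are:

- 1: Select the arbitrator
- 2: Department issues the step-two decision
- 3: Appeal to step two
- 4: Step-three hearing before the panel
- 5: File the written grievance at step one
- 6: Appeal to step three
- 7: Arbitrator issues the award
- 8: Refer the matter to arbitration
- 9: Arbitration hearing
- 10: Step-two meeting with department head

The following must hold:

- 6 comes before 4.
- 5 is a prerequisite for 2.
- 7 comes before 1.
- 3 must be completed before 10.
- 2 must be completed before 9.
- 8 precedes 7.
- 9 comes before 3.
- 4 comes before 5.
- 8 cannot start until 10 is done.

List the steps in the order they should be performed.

6 is the only step with nothing outstanding, so it goes first.
4 is the only step now ready → 4.
5 is the only step now ready → 5.
That leaves 2 as the only ready step → 2.
That leaves 9 as the only ready step → 9.
That leaves 3 as the only ready step → 3.
10 needed 3, now all done → 10.
That leaves 8 as the only ready step → 8.
7 is the only step now ready → 7.
1 needed 7, now all done → 1.

6, 4, 5, 2, 9, 3, 10, 8, 7, 1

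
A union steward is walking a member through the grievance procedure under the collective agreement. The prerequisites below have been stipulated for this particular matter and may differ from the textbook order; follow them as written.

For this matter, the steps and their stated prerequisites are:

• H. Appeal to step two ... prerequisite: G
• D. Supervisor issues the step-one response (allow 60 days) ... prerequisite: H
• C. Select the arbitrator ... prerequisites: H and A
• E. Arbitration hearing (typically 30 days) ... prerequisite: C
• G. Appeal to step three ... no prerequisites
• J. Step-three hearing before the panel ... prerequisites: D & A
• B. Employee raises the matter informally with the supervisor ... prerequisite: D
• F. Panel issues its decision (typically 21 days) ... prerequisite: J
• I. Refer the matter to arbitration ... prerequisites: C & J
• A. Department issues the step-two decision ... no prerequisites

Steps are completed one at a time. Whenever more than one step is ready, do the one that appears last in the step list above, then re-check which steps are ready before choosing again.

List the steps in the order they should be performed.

A, G, H, C, E, D, B, J, I, F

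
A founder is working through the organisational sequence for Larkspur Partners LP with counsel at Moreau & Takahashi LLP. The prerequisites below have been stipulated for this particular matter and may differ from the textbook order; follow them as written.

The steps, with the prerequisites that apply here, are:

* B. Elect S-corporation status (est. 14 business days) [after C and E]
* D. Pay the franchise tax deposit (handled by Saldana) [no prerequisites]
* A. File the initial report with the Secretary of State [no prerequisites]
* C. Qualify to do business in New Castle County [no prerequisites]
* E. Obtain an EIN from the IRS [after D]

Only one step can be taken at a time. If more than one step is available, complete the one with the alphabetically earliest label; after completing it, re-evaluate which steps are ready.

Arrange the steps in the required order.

Nothing is required for A, C and D. A has the earlier label → A first.
Ready: C and D. C has the earlier label → C.
D is the only step now ready → D.
E is the only step now ready → E.
Next only B has its prerequisites met → B.

A, C, D, E, B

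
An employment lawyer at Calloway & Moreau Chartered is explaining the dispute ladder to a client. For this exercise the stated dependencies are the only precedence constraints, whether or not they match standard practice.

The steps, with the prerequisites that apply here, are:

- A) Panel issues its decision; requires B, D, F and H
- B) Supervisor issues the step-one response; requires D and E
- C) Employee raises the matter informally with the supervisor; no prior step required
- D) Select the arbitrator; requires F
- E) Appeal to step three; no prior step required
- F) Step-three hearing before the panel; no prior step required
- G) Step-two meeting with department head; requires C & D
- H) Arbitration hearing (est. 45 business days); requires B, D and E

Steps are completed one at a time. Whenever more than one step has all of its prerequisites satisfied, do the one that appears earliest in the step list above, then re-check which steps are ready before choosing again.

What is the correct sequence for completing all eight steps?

Nothing is required for C, E and F. C is listed earlier → C first.
Now E and F have their prerequisites met. E is listed earlier, so E next.
Next only F has its prerequisites met → F.
D is the only step now ready → D.
Now B and G have their prerequisites met. B is listed earlier, so B next.
H now also ready, so the ready set is {G, H}; G is listed earlier → G.
H needed B, D and E, now all done → H.
A needed B, D, F and H, now all done → A.

C → E → F → D → B → G → H → A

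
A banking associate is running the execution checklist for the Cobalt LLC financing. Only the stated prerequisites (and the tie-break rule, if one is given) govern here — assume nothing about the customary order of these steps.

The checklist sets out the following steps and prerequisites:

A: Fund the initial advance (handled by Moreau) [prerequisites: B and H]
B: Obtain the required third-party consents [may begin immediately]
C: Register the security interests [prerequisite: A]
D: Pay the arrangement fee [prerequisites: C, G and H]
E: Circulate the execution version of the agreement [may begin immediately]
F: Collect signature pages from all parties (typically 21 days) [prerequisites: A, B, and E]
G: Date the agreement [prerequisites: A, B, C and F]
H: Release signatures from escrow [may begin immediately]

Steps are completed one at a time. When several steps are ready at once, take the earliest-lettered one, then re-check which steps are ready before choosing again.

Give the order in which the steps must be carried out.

Nothing is required for B, E and H. B has the earlier label → B first.
Ready: E and H. E has the earlier label → E.
Next only H has its prerequisites met → H.
A needed B and H, now all done → A.
Ready: C and F. C has the earlier label → C.
That leaves F as the only ready step → F.
That leaves G as the only ready step → G.
Next only D has its prerequisites met → D.

B, E, H, A, C, F, G, D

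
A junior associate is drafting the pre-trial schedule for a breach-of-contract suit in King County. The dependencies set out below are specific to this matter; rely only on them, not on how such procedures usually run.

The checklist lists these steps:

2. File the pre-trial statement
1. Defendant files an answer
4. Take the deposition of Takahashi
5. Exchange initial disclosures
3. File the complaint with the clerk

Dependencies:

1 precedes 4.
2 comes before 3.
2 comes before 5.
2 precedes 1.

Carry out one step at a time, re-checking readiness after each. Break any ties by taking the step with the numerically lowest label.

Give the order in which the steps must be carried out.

2 is the only step with nothing outstanding, so it goes first.
Now 1, 3 and 5 have their prerequisites met. 1 has the earlier label, so 1 next.
3, 4 and 5 are all available; 3 has the earlier label → 3.
4 and 5 are both available; 4 has the earlier label → 4.
Next only 5 has its prerequisites met → 5.

2 → 1 → 3 → 4 → 5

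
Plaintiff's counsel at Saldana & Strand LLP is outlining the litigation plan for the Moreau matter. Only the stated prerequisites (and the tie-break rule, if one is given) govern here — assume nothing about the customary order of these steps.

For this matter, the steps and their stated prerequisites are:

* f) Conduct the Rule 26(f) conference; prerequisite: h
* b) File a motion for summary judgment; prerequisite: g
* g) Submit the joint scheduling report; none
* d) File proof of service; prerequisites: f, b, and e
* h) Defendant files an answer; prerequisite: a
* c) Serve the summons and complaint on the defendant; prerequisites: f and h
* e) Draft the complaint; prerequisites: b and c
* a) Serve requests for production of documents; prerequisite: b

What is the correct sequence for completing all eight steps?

g, b, a, h, f, c, e, d

g has no prerequisites → g first.
b needed g, now all done → b.
a needed b, now all done → a.
h needed a, now all done → h.
That leaves f as the only ready step → f.
Next only c has its prerequisites met → c.
e is the only step now ready → e.
d needed f, b and e, now all done → d.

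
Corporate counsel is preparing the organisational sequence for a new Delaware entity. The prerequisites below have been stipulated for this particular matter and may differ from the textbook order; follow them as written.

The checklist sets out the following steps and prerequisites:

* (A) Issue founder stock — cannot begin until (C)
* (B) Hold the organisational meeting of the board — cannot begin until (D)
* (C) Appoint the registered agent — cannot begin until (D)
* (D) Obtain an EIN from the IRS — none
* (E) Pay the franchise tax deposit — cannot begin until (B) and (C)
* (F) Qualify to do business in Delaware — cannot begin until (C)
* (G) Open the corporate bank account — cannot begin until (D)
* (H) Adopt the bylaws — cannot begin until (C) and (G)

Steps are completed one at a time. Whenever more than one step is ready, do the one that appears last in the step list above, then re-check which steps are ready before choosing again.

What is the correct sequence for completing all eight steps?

(D), (G), (C), (H), (F), (B), (E), (A)

Only (D) has no prerequisites, so it is first.
(G), (C) and (B) are all available; (G) is listed later → (G).
Now (C) and (B) have their prerequisites met. (C) is listed later, so (C) next.
(H), (F), (B) and (A) are all available; (H) is listed later → (H).
Now (F), (B) and (A) have their prerequisites met. (F) is listed later, so (F) next.
(B) and (A) are both available; (B) is listed later → (B).
Now (E) and (A) have their prerequisites met. (E) is listed later, so (E) next.
That leaves (A) as the only ready step → (A).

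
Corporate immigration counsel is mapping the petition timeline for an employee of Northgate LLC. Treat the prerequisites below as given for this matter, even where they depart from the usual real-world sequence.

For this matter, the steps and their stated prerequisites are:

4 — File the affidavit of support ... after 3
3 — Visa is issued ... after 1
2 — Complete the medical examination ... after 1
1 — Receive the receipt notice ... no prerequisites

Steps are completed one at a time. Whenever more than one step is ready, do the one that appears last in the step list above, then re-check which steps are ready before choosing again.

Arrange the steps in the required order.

1 → 2 → 3 → 4

1 has no prerequisites → 1 first.
2 and 3 are both available; 2 is listed later → 2.
That leaves 3 as the only ready step → 3.
4 needed 3, now all done → 4.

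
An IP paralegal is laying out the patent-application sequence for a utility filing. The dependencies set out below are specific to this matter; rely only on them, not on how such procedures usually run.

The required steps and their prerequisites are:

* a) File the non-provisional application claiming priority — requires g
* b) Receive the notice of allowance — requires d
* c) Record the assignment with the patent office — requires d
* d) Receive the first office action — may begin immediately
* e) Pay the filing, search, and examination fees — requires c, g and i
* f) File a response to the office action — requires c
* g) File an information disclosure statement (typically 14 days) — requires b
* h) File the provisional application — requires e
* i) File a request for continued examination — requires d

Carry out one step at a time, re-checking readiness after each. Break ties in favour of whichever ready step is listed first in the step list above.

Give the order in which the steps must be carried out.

d, b, c, f, g, a, i, e, h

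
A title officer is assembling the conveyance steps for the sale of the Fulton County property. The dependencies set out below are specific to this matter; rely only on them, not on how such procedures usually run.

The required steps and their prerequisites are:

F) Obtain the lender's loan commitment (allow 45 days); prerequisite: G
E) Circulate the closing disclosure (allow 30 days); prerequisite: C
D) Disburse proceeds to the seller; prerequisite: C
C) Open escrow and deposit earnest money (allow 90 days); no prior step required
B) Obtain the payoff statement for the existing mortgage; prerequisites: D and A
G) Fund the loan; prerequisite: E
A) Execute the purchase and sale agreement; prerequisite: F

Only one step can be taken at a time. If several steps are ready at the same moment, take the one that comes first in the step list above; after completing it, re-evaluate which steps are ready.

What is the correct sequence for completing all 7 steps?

C, E, D, G, F, A, B

Only C has no prerequisites, so it is first.
E and D are both available; E is listed earlier → E.
D and G are both available; D is listed earlier → D.
G needed E, now all done → G.
F is the only step now ready → F.
That leaves A as the only ready step → A.
Next only B has its prerequisites met → B.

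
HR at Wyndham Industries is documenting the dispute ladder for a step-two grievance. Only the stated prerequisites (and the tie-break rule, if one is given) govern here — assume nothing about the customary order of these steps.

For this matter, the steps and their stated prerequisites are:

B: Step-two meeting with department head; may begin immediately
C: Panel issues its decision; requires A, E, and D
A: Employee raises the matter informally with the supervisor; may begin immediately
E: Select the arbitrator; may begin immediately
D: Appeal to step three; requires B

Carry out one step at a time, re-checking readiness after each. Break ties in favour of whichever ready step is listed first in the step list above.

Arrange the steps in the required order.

B, A and E have no prerequisites; B is listed earlier, so B is first.
Ready: A, E and D. A is listed earlier → A.
E and D are both available; E is listed earlier → E.
D is the only step now ready → D.
C needed A, E and D, now all done → C.

B, A, E, D, C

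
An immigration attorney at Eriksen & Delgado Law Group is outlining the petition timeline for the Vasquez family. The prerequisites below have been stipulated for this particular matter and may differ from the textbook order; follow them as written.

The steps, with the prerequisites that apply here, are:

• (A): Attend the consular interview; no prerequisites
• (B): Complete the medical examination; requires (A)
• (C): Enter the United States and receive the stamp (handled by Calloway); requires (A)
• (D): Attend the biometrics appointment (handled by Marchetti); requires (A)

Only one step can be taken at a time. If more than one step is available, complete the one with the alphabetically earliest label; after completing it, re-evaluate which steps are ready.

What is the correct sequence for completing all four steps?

(A), (B), (C), (D)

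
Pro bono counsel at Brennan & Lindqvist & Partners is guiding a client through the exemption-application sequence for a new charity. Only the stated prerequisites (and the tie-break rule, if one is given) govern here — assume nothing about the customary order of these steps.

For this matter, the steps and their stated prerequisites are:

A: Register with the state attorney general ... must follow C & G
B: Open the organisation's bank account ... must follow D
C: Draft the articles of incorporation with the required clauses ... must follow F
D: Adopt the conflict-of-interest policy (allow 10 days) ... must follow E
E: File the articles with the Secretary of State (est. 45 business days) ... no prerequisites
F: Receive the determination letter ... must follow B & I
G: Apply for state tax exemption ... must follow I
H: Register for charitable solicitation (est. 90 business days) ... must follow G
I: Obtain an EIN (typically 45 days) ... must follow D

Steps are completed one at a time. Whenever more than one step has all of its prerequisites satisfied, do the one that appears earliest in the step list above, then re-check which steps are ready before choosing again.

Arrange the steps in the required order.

E, D, B, I, F, C, G, A, H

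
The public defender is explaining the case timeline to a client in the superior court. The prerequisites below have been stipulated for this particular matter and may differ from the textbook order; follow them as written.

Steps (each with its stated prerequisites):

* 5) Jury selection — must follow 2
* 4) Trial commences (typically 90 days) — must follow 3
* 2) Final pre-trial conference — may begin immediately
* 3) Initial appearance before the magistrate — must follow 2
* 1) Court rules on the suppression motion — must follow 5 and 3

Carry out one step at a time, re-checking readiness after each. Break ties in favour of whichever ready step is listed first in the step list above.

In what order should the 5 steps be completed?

Only 2 has no prerequisites, so it is first.
Ready: 5 and 3. 5 is listed earlier → 5.
3 needed 2, now all done → 3.
Now 4 and 1 have their prerequisites met. 4 is listed earlier, so 4 next.
That leaves 1 as the only ready step → 1.

2, 5, 3, 4, 1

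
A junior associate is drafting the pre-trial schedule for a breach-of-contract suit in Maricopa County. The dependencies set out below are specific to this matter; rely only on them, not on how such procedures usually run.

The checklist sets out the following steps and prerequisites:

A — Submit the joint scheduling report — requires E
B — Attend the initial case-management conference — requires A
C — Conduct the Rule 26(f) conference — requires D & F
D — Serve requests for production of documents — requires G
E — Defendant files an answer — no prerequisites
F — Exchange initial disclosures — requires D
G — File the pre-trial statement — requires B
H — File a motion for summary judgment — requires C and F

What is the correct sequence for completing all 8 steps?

Only E has no prerequisites, so it is first.
A is the only step now ready → A.
B needed A, now all done → B.
G needed B, now all done → G.
D is the only step now ready → D.
F needed D, now all done → F.
C needed D and F, now all done → C.
H is the only step now ready → H.

E, A, B, G, D, F, C, H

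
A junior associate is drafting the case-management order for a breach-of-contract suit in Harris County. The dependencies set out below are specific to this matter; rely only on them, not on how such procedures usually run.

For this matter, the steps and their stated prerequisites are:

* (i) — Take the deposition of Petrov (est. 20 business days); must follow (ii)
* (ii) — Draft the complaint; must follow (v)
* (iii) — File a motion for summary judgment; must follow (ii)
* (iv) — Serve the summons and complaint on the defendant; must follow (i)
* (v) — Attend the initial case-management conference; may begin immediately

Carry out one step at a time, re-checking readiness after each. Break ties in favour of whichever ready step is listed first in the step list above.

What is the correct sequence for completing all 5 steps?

(v) → (ii) → (i) → (iii) → (iv)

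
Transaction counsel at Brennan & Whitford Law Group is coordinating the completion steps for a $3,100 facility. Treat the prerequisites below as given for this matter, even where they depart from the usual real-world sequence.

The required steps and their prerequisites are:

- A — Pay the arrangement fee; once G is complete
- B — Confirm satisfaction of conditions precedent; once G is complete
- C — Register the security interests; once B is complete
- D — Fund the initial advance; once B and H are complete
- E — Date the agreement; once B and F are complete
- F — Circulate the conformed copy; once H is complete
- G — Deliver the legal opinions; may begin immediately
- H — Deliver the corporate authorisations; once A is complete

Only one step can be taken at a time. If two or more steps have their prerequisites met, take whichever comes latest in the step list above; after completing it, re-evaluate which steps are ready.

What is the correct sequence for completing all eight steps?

G B C A H F E D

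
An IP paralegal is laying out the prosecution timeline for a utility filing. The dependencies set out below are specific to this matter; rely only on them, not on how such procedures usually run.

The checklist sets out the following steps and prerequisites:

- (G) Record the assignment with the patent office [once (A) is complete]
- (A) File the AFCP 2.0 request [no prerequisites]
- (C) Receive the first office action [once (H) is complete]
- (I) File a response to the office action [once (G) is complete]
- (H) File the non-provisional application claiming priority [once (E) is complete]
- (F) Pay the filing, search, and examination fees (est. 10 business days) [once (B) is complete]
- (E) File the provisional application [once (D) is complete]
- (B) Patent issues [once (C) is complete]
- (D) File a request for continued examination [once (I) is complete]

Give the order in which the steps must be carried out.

(A) has no prerequisites → (A) first.
(G) needed (A), now all done → (G).
(I) is the only step now ready → (I).
(D) needed (I), now all done → (D).
(E) needed (D), now all done → (E).
That leaves (H) as the only ready step → (H).
(C) needed (H), now all done → (C).
(B) needed (C), now all done → (B).
(F) needed (B), now all done → (F).

(A), (G), (I), (D), (E), (H), (C), (B), (F)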